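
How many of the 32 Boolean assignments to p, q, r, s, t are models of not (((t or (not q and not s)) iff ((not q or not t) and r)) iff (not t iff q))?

Initial set: {not (((t or (not q and not s)) iff ((not q or not t) and r)) iff (not t iff q))}.
not (((t or (not q and not s)) iff ((not q or not t) and r)) iff (not t iff q)): β-rule — branch into ((t or (not q and not s)) iff ((not q or not t) and r)), not (not t iff q)  //  not ((t or (not q and not s)) iff ((not q or not t) and r)), (not t iff q).
  branch 1 (add ((t or (not q and not s)) iff ((not q or not t) and r)), not (not t iff q)):
    ((t or (not q and not s)) iff ((not q or not t) and r)): β-rule — branch into (t or (not q and not s)), ((not q or not t) and r)  //  not (t or (not q and not s)), not ((not q or not t) and r).
      branch 1.1 (add (t or (not q and not s)), ((not q or not t) and r)):
        ((not q or not t) and r): α-rule — add (not q or not t), r.
        not (not t iff q): β-rule — branch into not t, not q  //  not not t, q.
          branch 1.1.1 (add not t, not q):
            (t or (not q and not s)): β-rule — branch into t  //  (not q and not s).
              branch 1.1.1.1 (add t):
                × closes — contains both t and not t.
              branch 1.1.1.2 (add (not q and not s)):
                (not q and not s): α-rule — add not q, not s.
                (not q or not t): β-rule — branch into not q  //  not t.
                  branch 1.1.1.2.1 (add not q):
                    ○ open, literals {q=0, r=1, s=0, t=0}.
                  branch 1.1.1.2.2 (add not t):
                    ○ open, literals {q=0, r=1, s=0, t=0}.
          branch 1.1.2 (add not not t, q):
            (t or (not q and not s)): β-rule — branch into t  //  (not q and not s).
              branch 1.1.2.1 (add t):
                (not q or not t): β-rule — branch into not q  //  not t.
                  branch 1.1.2.1.1 (add not q):
                    × closes — contains both q and not q.
                  branch 1.1.2.1.2 (add not t):
                    × closes — contains both t and not t.
              branch 1.1.2.2 (add (not q and not s)):
                (not q and not s): α-rule — add not q, not s.
                × closes — contains both q and not q.
      branch 1.2 (add not (t or (not q and not s)), not ((not q or not t) and r)):
        not (t or (not q and not s)): α-rule — add not t, not (not q and not s).
        not (not t iff q): β-rule — branch into not t, not q  //  not not t, q.
          branch 1.2.1 (add not t, not q):
            not ((not q or not t) and r): β-rule — branch into not (not q or not t)  //  not r.
              branch 1.2.1.1 (add not (not q or not t)):
                not (not q or not t): α-rule — add not not q, not not t.
                × closes — contains both q and not q.
              branch 1.2.1.2 (add not r):
                not (not q and not s): β-rule — branch into not not q  //  not not s.
                  branch 1.2.1.2.1 (add not not q):
                    × closes — contains both q and not q.
                  branch 1.2.1.2.2 (add not not s):
                    ○ open, literals {q=0, r=0, s=1, t=0}.
          branch 1.2.2 (add not not t, q):
            × closes — contains both t and not t.
  branch 2 (add not ((t or (not q and not s)) iff ((not q or not t) and r)), (not t iff q)):
    not ((t or (not q and not s)) iff ((not q or not t) and r)): β-rule — branch into (t or (not q and not s)), not ((not q or not t) and r)  //  not (t or (not q and not s)), ((not q or not t) and r).
      branch 2.1 (add (t or (not q and not s)), not ((not q or not t) and r)):
        (not t iff q): β-rule — branch into not t, q  //  not not t, not q.
          branch 2.1.1 (add not t, q):
            (t or (not q and not s)): β-rule — branch into t  //  (not q and not s).
              branch 2.1.1.1 (add t):
                × closes — contains both t and not t.
              branch 2.1.1.2 (add (not q and not s)):
                (not q and not s): α-rule — add not q, not s.
                × closes — contains both q and not q.
          branch 2.1.2 (add not not t, not q):
            (t or (not q and not s)): β-rule — branch into t  //  (not q and not s).
              branch 2.1.2.1 (add t):
                not ((not q or not t) and r): β-rule — branch into not (not q or not t)  //  not r.
                  branch 2.1.2.1.1 (add not (not q or not t)):
                    not (not q or not t): α-rule — add not not q, not not t.
                    × closes — contains both q and not q.
                  branch 2.1.2.1.2 (add not r):
                    ○ open, literals {q=0, r=0, t=1}.
              branch 2.1.2.2 (add (not q and not s)):
                (not q and not s): α-rule — add not q, not s.
                not ((not q or not t) and r): β-rule — branch into not (not q or not t)  //  not r.
                  branch 2.1.2.2.1 (add not (not q or not t)):
                    not (not q or not t): α-rule — add not not q, not not t.
                    × closes — contains both q and not q.
                  branch 2.1.2.2.2 (add not r):
                    ○ open, literals {q=0, r=0, s=0, t=1}.
      branch 2.2 (add not (t or (not q and not s)), ((not q or not t) and r)):
        not (t or (not q and not s)): α-rule — add not t, not (not q and not s).
        ((not q or not t) and r): α-rule — add (not q or not t), r.
        (not t iff q): β-rule — branch into not t, q  //  not not t, not q.
          branch 2.2.1 (add not t, q):
            not (not q and not s): β-rule — branch into not not q  //  not not s.
              branch 2.2.1.1 (add not not q):
                (not q or not t): β-rule — branch into not q  //  not t.
                  branch 2.2.1.1.1 (add not q):
                    × closes — contains both q and not q.
                  branch 2.2.1.1.2 (add not t):
                    ○ open, literals {q=1, r=1, t=0}.
              branch 2.2.1.2 (add not not s):
                (not q or not t): β-rule — branch into not q  //  not t.
                  branch 2.2.1.2.1 (add not q):
                    × closes — contains both q and not q.
                  branch 2.2.1.2.2 (add not t):
                    ○ open, literals {q=1, r=1, s=1, t=0}.
          branch 2.2.2 (add not not t, not q):
            × closes — contains both t and not t.
14 branches closed, 7 open.
Each open branch fixes some atoms; the unmentioned ones are free. Counting distinct full assignments: branch {q=0, r=1, s=0, t=0} (p) contributes 2 new; branch {q=0, r=1, s=0, t=0} (p) contributes 0 new; branch {q=0, r=0, s=1, t=0} (p) contributes 2 new; branch {q=0, r=0, t=1} (p, s) contributes 4 new; branch {q=0, r=0, s=0, t=1} (p) contributes 0 new; branch {q=1, r=1, t=0} (p, s) contributes 4 new; branch {q=1, r=1, s=1, t=0} (p) contributes 0 new. Total: 12.

12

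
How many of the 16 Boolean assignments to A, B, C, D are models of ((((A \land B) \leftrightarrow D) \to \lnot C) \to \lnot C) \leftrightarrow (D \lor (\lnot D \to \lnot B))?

Initial set: {T (((((A \land B) \leftrightarrow D) \to \lnot C) \to \lnot C) \leftrightarrow (D \lor (\lnot D \to \lnot B)))}.
T (((((A \land B) \leftrightarrow D) \to \lnot C) \to \lnot C) \leftrightarrow (D \lor (\lnot D \to \lnot B))): β-rule — branch into T ((((A \land B) \leftrightarrow D) \to \lnot C) \to \lnot C), T (D \lor (\lnot D \to \lnot B))  //  F ((((A \land B) \leftrightarrow D) \to \lnot C) \to \lnot C), F (D \lor (\lnot D \to \lnot B)).
  branch 1 (add T ((((A \land B) \leftrightarrow D) \to \lnot C) \to \lnot C), T (D \lor (\lnot D \to \lnot B))):
    T ((((A \land B) \leftrightarrow D) \to \lnot C) \to \lnot C): β-rule — branch into F (((A \land B) \leftrightarrow D) \to \lnot C)  //  T \lnot C.
      branch 1.1 (add F (((A \land B) \leftrightarrow D) \to \lnot C)):
        F (((A \land B) \leftrightarrow D) \to \lnot C): α-rule — add T ((A \land B) \leftrightarrow D), F \lnot C.
        T (D \lor (\lnot D \to \lnot B)): β-rule — branch into T D  //  T (\lnot D \to \lnot B).
          branch 1.1.1 (add T D):
            T ((A \land B) \leftrightarrow D): β-rule — branch into T (A \land B), T D  //  F (A \land B), F D.
              branch 1.1.1.1 (add T (A \land B), T D):
                T (A \land B): α-rule — add T A, T B.
                ○ open, literals {A=T, B=T, C=T, D=T}.
              branch 1.1.1.2 (add F (A \land B), F D):
                × closes — contains both D and \lnot D.
          branch 1.1.2 (add T (\lnot D \to \lnot B)):
            T ((A \land B) \leftrightarrow D): β-rule — branch into T (A \land B), T D  //  F (A \land B), F D.
              branch 1.1.2.1 (add T (A \land B), T D):
                T (A \land B): α-rule — add T A, T B.
                T (\lnot D \to \lnot B): β-rule — branch into F \lnot D  //  T \lnot B.
                  branch 1.1.2.1.1 (add F \lnot D):
                    ○ open, literals {A=T, B=T, C=T, D=T}.
                  branch 1.1.2.1.2 (add T \lnot B):
                    × closes — contains both B and \lnot B.
              branch 1.1.2.2 (add F (A \land B), F D):
                T (\lnot D \to \lnot B): β-rule — branch into F \lnot D  //  T \lnot B.
                  branch 1.1.2.2.1 (add F \lnot D):
                    × closes — contains both D and \lnot D.
                  branch 1.1.2.2.2 (add T \lnot B):
                    F (A \land B): β-rule — branch into F A  //  F B.
                      branch 1.1.2.2.2.1 (add F A):
                        ○ open, literals {A=F, B=F, C=T, D=F}.
                      branch 1.1.2.2.2.2 (add F B):
                        ○ open, literals {B=F, C=T, D=F}.
      branch 1.2 (add T \lnot C):
        T (D \lor (\lnot D \to \lnot B)): β-rule — branch into T D  //  T (\lnot D \to \lnot B).
          branch 1.2.1 (add T D):
            ○ open, literals {C=F, D=T}.
          branch 1.2.2 (add T (\lnot D \to \lnot B)):
            T (\lnot D \to \lnot B): β-rule — branch into F \lnot D  //  T \lnot B.
              branch 1.2.2.1 (add F \lnot D):
                ○ open, literals {C=F, D=T}.
              branch 1.2.2.2 (add T \lnot B):
                ○ open, literals {B=F, C=F}.
  branch 2 (add F ((((A \land B) \leftrightarrow D) \to \lnot C) \to \lnot C), F (D \lor (\lnot D \to \lnot B))):
    F ((((A \land B) \leftrightarrow D) \to \lnot C) \to \lnot C): α-rule — add T (((A \land B) \leftrightarrow D) \to \lnot C), F \lnot C.
    F (D \lor (\lnot D \to \lnot B)): α-rule — add F D, F (\lnot D \to \lnot B).
    F (\lnot D \to \lnot B): α-rule — add T \lnot D, F \lnot B.
    T (((A \land B) \leftrightarrow D) \to \lnot C): β-rule — branch into F ((A \land B) \leftrightarrow D)  //  T \lnot C.
      branch 2.1 (add F ((A \land B) \leftrightarrow D)):
        F ((A \land B) \leftrightarrow D): β-rule — branch into T (A \land B), F D  //  F (A \land B), T D.
          branch 2.1.1 (add T (A \land B), F D):
            T (A \land B): α-rule — add T A, T B.
            ○ open, literals {A=T, B=T, C=T, D=F}.
          branch 2.1.2 (add F (A \land B), T D):
            × closes — contains both D and \lnot D.
      branch 2.2 (add T \lnot C):
        × closes — contains both C and \lnot C.
5 branches closed, 8 open.
Each open branch fixes some atoms; the unmentioned ones are free. Counting distinct full assignments: branch {A=T, B=T, C=T, D=T} (none free) contributes 1 new; branch {A=T, B=T, C=T, D=T} (none free) contributes 0 new; branch {A=F, B=F, C=T, D=F} (none free) contributes 1 new; branch {B=F, C=T, D=F} (A) contributes 1 new; branch {C=F, D=T} (A, B) contributes 4 new; branch {C=F, D=T} (A, B) contributes 0 new; branch {B=F, C=F} (A, D) contributes 2 new; branch {A=T, B=T, C=T, D=F} (none free) contributes 1 new. Total: 10.

10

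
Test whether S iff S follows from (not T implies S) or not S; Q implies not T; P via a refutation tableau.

Yes

Initial set: {((not T implies S) or not S); (Q implies not T); P; not (S iff S)}.
((not T implies S) or not S): β-rule — branch into (not T implies S)  //  not S.
  branch 1 (add (not T implies S)):
    (Q implies not T): β-rule — branch into not Q  //  not T.
      branch 1.1 (add not Q):
        not (S iff S): β-rule — branch into S, not S  //  not S, S.
          branch 1.1.1 (add S, not S):
            × closes — contains both S and not S.
          branch 1.1.2 (add not S, S):
            × closes — contains both S and not S.
      branch 1.2 (add not T):
        not (S iff S): β-rule — branch into S, not S  //  not S, S.
          branch 1.2.1 (add S, not S):
            × closes — contains both S and not S.
          branch 1.2.2 (add not S, S):
            × closes — contains both S and not S.
  branch 2 (add not S):
    (Q implies not T): β-rule — branch into not Q  //  not T.
      branch 2.1 (add not Q):
        not (S iff S): β-rule — branch into S, not S  //  not S, S.
          branch 2.1.1 (add S, not S):
            × closes — contains both S and not S.
          branch 2.1.2 (add not S, S):
            × closes — contains both S and not S.
      branch 2.2 (add not T):
        not (S iff S): β-rule — branch into S, not S  //  not S, S.
          branch 2.2.1 (add S, not S):
            × closes — contains both S and not S.
          branch 2.2.2 (add not S, S):
            × closes — contains both S and not S.
All 8 branches close.
Every branch closed, so the premises entail the conclusion.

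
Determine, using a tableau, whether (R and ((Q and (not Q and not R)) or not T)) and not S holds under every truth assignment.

Assume the negation and expand:
Initial set: {F ((R and ((Q and (not Q and not R)) or not T)) and not S)}.
F ((R and ((Q and (not Q and not R)) or not T)) and not S): β-rule — branch into F (R and ((Q and (not Q and not R)) or not T))  //  F not S.
  branch 1 (add F (R and ((Q and (not Q and not R)) or not T))):
    F (R and ((Q and (not Q and not R)) or not T)): β-rule — branch into F R  //  F ((Q and (not Q and not R)) or not T).
      branch 1.1 (add F R):
        ○ open, literals {R=0}.
      branch 1.2 (add F ((Q and (not Q and not R)) or not T)):
        F ((Q and (not Q and not R)) or not T): α-rule — add F (Q and (not Q and not R)), F not T.
        F (Q and (not Q and not R)): β-rule — branch into F Q  //  F (not Q and not R).
          branch 1.2.1 (add F Q):
            ○ open, literals {Q=0, T=1}.
          branch 1.2.2 (add F (not Q and not R)):
            F (not Q and not R): β-rule — branch into F not Q  //  F not R.
              branch 1.2.2.1 (add F not Q):
                ○ open, literals {Q=1, T=1}.
              branch 1.2.2.2 (add F not R):
                ○ open, literals {R=1, T=1}.
  branch 2 (add F not S):
    ○ open, literals {S=1}.
0 branches closed, 5 open.
An open branch gives a countermodel: R=0 (unmentioned atoms arbitrary); under it the original formula is false.

Not valid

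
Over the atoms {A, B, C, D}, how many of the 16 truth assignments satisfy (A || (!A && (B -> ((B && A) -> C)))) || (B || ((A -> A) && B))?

Initial set: {((A || (!A && (B -> ((B && A) -> C)))) || (B || ((A -> A) && B)))}.
((A || (!A && (B -> ((B && A) -> C)))) || (B || ((A -> A) && B))): β-rule — branch into (A || (!A && (B -> ((B && A) -> C))))  //  (B || ((A -> A) && B)).
  branch 1 (add (A || (!A && (B -> ((B && A) -> C))))):
    (A || (!A && (B -> ((B && A) -> C)))): β-rule — branch into A  //  (!A && (B -> ((B && A) -> C))).
      branch 1.1 (add A):
        ○ open, literals {A=true}.
      branch 1.2 (add (!A && (B -> ((B && A) -> C)))):
        (!A && (B -> ((B && A) -> C))): α-rule — add !A, (B -> ((B && A) -> C)).
        (B -> ((B && A) -> C)): β-rule — branch into !B  //  ((B && A) -> C).
          branch 1.2.1 (add !B):
            ○ open, literals {A=false, B=false}.
          branch 1.2.2 (add ((B && A) -> C)):
            ((B && A) -> C): β-rule — branch into !(B && A)  //  C.
              branch 1.2.2.1 (add !(B && A)):
                !(B && A): β-rule — branch into !B  //  !A.
                  branch 1.2.2.1.1 (add !B):
                    ○ open, literals {A=false, B=false}.
                  branch 1.2.2.1.2 (add !A):
                    ○ open, literals {A=false}.
              branch 1.2.2.2 (add C):
                ○ open, literals {A=false, C=true}.
  branch 2 (add (B || ((A -> A) && B))):
    (B || ((A -> A) && B)): β-rule — branch into B  //  ((A -> A) && B).
      branch 2.1 (add B):
        ○ open, literals {B=true}.
      branch 2.2 (add ((A -> A) && B)):
        ((A -> A) && B): α-rule — add (A -> A), B.
        (A -> A): β-rule — branch into !A  //  A.
          branch 2.2.1 (add !A):
            ○ open, literals {A=false, B=true}.
          branch 2.2.2 (add A):
            ○ open, literals {A=true, B=true}.
0 branches closed, 8 open.
Each open branch fixes some atoms; the unmentioned ones are free. Counting distinct full assignments: branch {A=true} (B, C, D) contributes 8 new; branch {A=false, B=false} (C, D) contributes 4 new; branch {A=false, B=false} (C, D) contributes 0 new; branch {A=false} (B, C, D) contributes 4 new; branch {A=false, C=true} (B, D) contributes 0 new; branch {B=true} (A, C, D) contributes 0 new; branch {A=false, B=true} (C, D) contributes 0 new; branch {A=true, B=true} (C, D) contributes 0 new. Total: 16.

16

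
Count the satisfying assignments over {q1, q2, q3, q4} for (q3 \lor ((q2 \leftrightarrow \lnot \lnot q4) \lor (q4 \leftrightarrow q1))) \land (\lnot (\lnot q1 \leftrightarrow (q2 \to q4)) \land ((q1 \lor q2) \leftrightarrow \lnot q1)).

Initial set: {((q3 \lor ((q2 \leftrightarrow \lnot \lnot q4) \lor (q4 \leftrightarrow q1))) \land (\lnot (\lnot q1 \leftrightarrow (q2 \to q4)) \land ((q1 \lor q2) \leftrightarrow \lnot q1)))}.
((q3 \lor ((q2 \leftrightarrow \lnot \lnot q4) \lor (q4 \leftrightarrow q1))) \land (\lnot (\lnot q1 \leftrightarrow (q2 \to q4)) \land ((q1 \lor q2) \leftrightarrow \lnot q1))): α-rule — add (q3 \lor ((q2 \leftrightarrow \lnot \lnot q4) \lor (q4 \leftrightarrow q1))), (\lnot (\lnot q1 \leftrightarrow (q2 \to q4)) \land ((q1 \lor q2) \leftrightarrow \lnot q1)).
(\lnot (\lnot q1 \leftrightarrow (q2 \to q4)) \land ((q1 \lor q2) \leftrightarrow \lnot q1)): α-rule — add \lnot (\lnot q1 \leftrightarrow (q2 \to q4)), ((q1 \lor q2) \leftrightarrow \lnot q1).
(q3 \lor ((q2 \leftrightarrow \lnot \lnot q4) \lor (q4 \leftrightarrow q1))): β-rule — branch into q3  //  ((q2 \leftrightarrow \lnot \lnot q4) \lor (q4 \leftrightarrow q1)).
  branch 1 (add q3):
    \lnot (\lnot q1 \leftrightarrow (q2 \to q4)): β-rule — branch into \lnot q1, \lnot (q2 \to q4)  //  \lnot \lnot q1, (q2 \to q4).
      branch 1.1 (add \lnot q1, \lnot (q2 \to q4)):
        \lnot (q2 \to q4): α-rule — add q2, \lnot q4.
        ((q1 \lor q2) \leftrightarrow \lnot q1): β-rule — branch into (q1 \lor q2), \lnot q1  //  \lnot (q1 \lor q2), \lnot \lnot q1.
          branch 1.1.1 (add (q1 \lor q2), \lnot q1):
            (q1 \lor q2): β-rule — branch into q1  //  q2.
              branch 1.1.1.1 (add q1):
                × closes — contains both q1 and \lnot q1.
              branch 1.1.1.2 (add q2):
                ○ open, literals {q1=false, q2=true, q3=true, q4=false}.
          branch 1.1.2 (add \lnot (q1 \lor q2), \lnot \lnot q1):
            × closes — contains both q1 and \lnot q1.
      branch 1.2 (add \lnot \lnot q1, (q2 \to q4)):
        ((q1 \lor q2) \leftrightarrow \lnot q1): β-rule — branch into (q1 \lor q2), \lnot q1  //  \lnot (q1 \lor q2), \lnot \lnot q1.
          branch 1.2.1 (add (q1 \lor q2), \lnot q1):
            × closes — contains both q1 and \lnot q1.
          branch 1.2.2 (add \lnot (q1 \lor q2), \lnot \lnot q1):
            \lnot (q1 \lor q2): α-rule — add \lnot q1, \lnot q2.
            × closes — contains both q1 and \lnot q1.
  branch 2 (add ((q2 \leftrightarrow \lnot \lnot q4) \lor (q4 \leftrightarrow q1))):
    \lnot (\lnot q1 \leftrightarrow (q2 \to q4)): β-rule — branch into \lnot q1, \lnot (q2 \to q4)  //  \lnot \lnot q1, (q2 \to q4).
      branch 2.1 (add \lnot q1, \lnot (q2 \to q4)):
        \lnot (q2 \to q4): α-rule — add q2, \lnot q4.
        ((q1 \lor q2) \leftrightarrow \lnot q1): β-rule — branch into (q1 \lor q2), \lnot q1  //  \lnot (q1 \lor q2), \lnot \lnot q1.
          branch 2.1.1 (add (q1 \lor q2), \lnot q1):
            ((q2 \leftrightarrow \lnot \lnot q4) \lor (q4 \leftrightarrow q1)): β-rule — branch into (q2 \leftrightarrow \lnot \lnot q4)  //  (q4 \leftrightarrow q1).
              branch 2.1.1.1 (add (q2 \leftrightarrow \lnot \lnot q4)):
                (q1 \lor q2): β-rule — branch into q1  //  q2.
                  branch 2.1.1.1.1 (add q1):
                    × closes — contains both q1 and \lnot q1.
                  branch 2.1.1.1.2 (add q2):
                    (q2 \leftrightarrow \lnot \lnot q4): β-rule — branch into q2, \lnot \lnot q4  //  \lnot q2, \lnot \lnot \lnot q4.
                      branch 2.1.1.1.2.1 (add q2, \lnot \lnot q4):
                        \lnot \lnot q4: drop double negation, giving q4.
                        × closes — contains both q4 and \lnot q4.
                      branch 2.1.1.1.2.2 (add \lnot q2, \lnot \lnot \lnot q4):
                        × closes — contains both q2 and \lnot q2.
              branch 2.1.1.2 (add (q4 \leftrightarrow q1)):
                (q1 \lor q2): β-rule — branch into q1  //  q2.
                  branch 2.1.1.2.1 (add q1):
                    × closes — contains both q1 and \lnot q1.
                  branch 2.1.1.2.2 (add q2):
                    (q4 \leftrightarrow q1): β-rule — branch into q4, q1  //  \lnot q4, \lnot q1.
                      branch 2.1.1.2.2.1 (add q4, q1):
                        × closes — contains both q4 and \lnot q4.
                      branch 2.1.1.2.2.2 (add \lnot q4, \lnot q1):
                        ○ open, literals {q1=false, q2=true, q4=false}.
          branch 2.1.2 (add \lnot (q1 \lor q2), \lnot \lnot q1):
            × closes — contains both q1 and \lnot q1.
      branch 2.2 (add \lnot \lnot q1, (q2 \to q4)):
        ((q1 \lor q2) \leftrightarrow \lnot q1): β-rule — branch into (q1 \lor q2), \lnot q1  //  \lnot (q1 \lor q2), \lnot \lnot q1.
          branch 2.2.1 (add (q1 \lor q2), \lnot q1):
            × closes — contains both q1 and \lnot q1.
          branch 2.2.2 (add \lnot (q1 \lor q2), \lnot \lnot q1):
            \lnot (q1 \lor q2): α-rule — add \lnot q1, \lnot q2.
            × closes — contains both q1 and \lnot q1.
12 branches closed, 2 open.
Each open branch fixes some atoms; the unmentioned ones are free. Counting distinct full assignments: branch {q1=false, q2=true, q3=true, q4=false} (none free) contributes 1 new; branch {q1=false, q2=true, q4=false} (q3) contributes 1 new. Total: 2.

2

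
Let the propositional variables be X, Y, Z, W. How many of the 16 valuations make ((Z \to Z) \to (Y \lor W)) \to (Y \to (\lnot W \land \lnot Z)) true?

Initial set: {(((Z \to Z) \to (Y \lor W)) \to (Y \to (\lnot W \land \lnot Z)))}.
(((Z \to Z) \to (Y \lor W)) \to (Y \to (\lnot W \land \lnot Z))): β-rule — branch into \lnot ((Z \to Z) \to (Y \lor W))  //  (Y \to (\lnot W \land \lnot Z)).
  branch 1 (add \lnot ((Z \to Z) \to (Y \lor W))):
    \lnot ((Z \to Z) \to (Y \lor W)): α-rule — add (Z \to Z), \lnot (Y \lor W).
    \lnot (Y \lor W): α-rule — add \lnot Y, \lnot W.
    (Z \to Z): β-rule — branch into \lnot Z  //  Z.
      branch 1.1 (add \lnot Z):
        ○ open, literals {W=false, Y=false, Z=false}.
      branch 1.2 (add Z):
        ○ open, literals {W=false, Y=false, Z=true}.
  branch 2 (add (Y \to (\lnot W \land \lnot Z))):
    (Y \to (\lnot W \land \lnot Z)): β-rule — branch into \lnot Y  //  (\lnot W \land \lnot Z).
      branch 2.1 (add \lnot Y):
        ○ open, literals {Y=false}.
      branch 2.2 (add (\lnot W \land \lnot Z)):
        (\lnot W \land \lnot Z): α-rule — add \lnot W, \lnot Z.
        ○ open, literals {W=false, Z=false}.
0 branches closed, 4 open.
Each open branch fixes some atoms; the unmentioned ones are free. Counting distinct full assignments: branch {W=false, Y=false, Z=false} (X) contributes 2 new; branch {W=false, Y=false, Z=true} (X) contributes 2 new; branch {Y=false} (X, Z, W) contributes 4 new; branch {W=false, Z=false} (X, Y) contributes 2 new. Total: 10.

10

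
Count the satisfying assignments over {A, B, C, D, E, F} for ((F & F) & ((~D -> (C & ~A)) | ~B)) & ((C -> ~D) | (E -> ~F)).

22

Initial set: {T (((F & F) & ((~D -> (C & ~A)) | ~B)) & ((C -> ~D) | (E -> ~F)))}.
T (((F & F) & ((~D -> (C & ~A)) | ~B)) & ((C -> ~D) | (E -> ~F))): α-rule — add T ((F & F) & ((~D -> (C & ~A)) | ~B)), T ((C -> ~D) | (E -> ~F)).
T ((F & F) & ((~D -> (C & ~A)) | ~B)): α-rule — add T (F & F), T ((~D -> (C & ~A)) | ~B).
T (F & F): α-rule — add T F, T F.
T ((C -> ~D) | (E -> ~F)): β-rule — branch into T (C -> ~D)  //  T (E -> ~F).
  branch 1 (add T (C -> ~D)):
    T ((~D -> (C & ~A)) | ~B): β-rule — branch into T (~D -> (C & ~A))  //  T ~B.
      branch 1.1 (add T (~D -> (C & ~A))):
        T (C -> ~D): β-rule — branch into F C  //  T ~D.
          branch 1.1.1 (add F C):
            T (~D -> (C & ~A)): β-rule — branch into F ~D  //  T (C & ~A).
              branch 1.1.1.1 (add F ~D):
                ○ open, literals {C=false, D=true, F=true}.
              branch 1.1.1.2 (add T (C & ~A)):
                T (C & ~A): α-rule — add T C, T ~A.
                × closes — contains both C and ~C.
          branch 1.1.2 (add T ~D):
            T (~D -> (C & ~A)): β-rule — branch into F ~D  //  T (C & ~A).
              branch 1.1.2.1 (add F ~D):
                × closes — contains both D and ~D.
              branch 1.1.2.2 (add T (C & ~A)):
                T (C & ~A): α-rule — add T C, T ~A.
                ○ open, literals {A=false, C=true, D=false, F=true}.
      branch 1.2 (add T ~B):
        T (C -> ~D): β-rule — branch into F C  //  T ~D.
          branch 1.2.1 (add F C):
            ○ open, literals {B=false, C=false, F=true}.
          branch 1.2.2 (add T ~D):
            ○ open, literals {B=false, D=false, F=true}.
  branch 2 (add T (E -> ~F)):
    T ((~D -> (C & ~A)) | ~B): β-rule — branch into T (~D -> (C & ~A))  //  T ~B.
      branch 2.1 (add T (~D -> (C & ~A))):
        T (E -> ~F): β-rule — branch into F E  //  T ~F.
          branch 2.1.1 (add F E):
            T (~D -> (C & ~A)): β-rule — branch into F ~D  //  T (C & ~A).
              branch 2.1.1.1 (add F ~D):
                ○ open, literals {D=true, E=false, F=true}.
              branch 2.1.1.2 (add T (C & ~A)):
                T (C & ~A): α-rule — add T C, T ~A.
                ○ open, literals {A=false, C=true, E=false, F=true}.
          branch 2.1.2 (add T ~F):
            × closes — contains both F and ~F.
      branch 2.2 (add T ~B):
        T (E -> ~F): β-rule — branch into F E  //  T ~F.
          branch 2.2.1 (add F E):
            ○ open, literals {B=false, E=false, F=true}.
          branch 2.2.2 (add T ~F):
            × closes — contains both F and ~F.
4 branches closed, 7 open.
Each open branch fixes some atoms; the unmentioned ones are free. Counting distinct full assignments: branch {C=false, D=true, F=true} (A, B, E) contributes 8 new; branch {A=false, C=true, D=false, F=true} (B, E) contributes 4 new; branch {B=false, C=false, F=true} (A, D, E) contributes 4 new; branch {B=false, D=false, F=true} (A, C, E) contributes 2 new; branch {D=true, E=false, F=true} (A, B, C) contributes 4 new; branch {A=false, C=true, E=false, F=true} (B, D) contributes 0 new; branch {B=false, E=false, F=true} (A, C, D) contributes 0 new. Total: 22.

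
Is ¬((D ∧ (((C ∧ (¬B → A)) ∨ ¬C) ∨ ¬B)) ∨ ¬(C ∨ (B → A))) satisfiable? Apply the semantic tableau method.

Satisfiable

Initial set: {T ¬((D ∧ (((C ∧ (¬B → A)) ∨ ¬C) ∨ ¬B)) ∨ ¬(C ∨ (B → A)))}.
T ¬((D ∧ (((C ∧ (¬B → A)) ∨ ¬C) ∨ ¬B)) ∨ ¬(C ∨ (B → A))): α-rule — add F (D ∧ (((C ∧ (¬B → A)) ∨ ¬C) ∨ ¬B)), F ¬(C ∨ (B → A)).
F (D ∧ (((C ∧ (¬B → A)) ∨ ¬C) ∨ ¬B)): β-rule — branch into F D  //  F (((C ∧ (¬B → A)) ∨ ¬C) ∨ ¬B).
  branch 1 (add F D):
    F ¬(C ∨ (B → A)): β-rule — branch into T C  //  T (B → A).
      branch 1.1 (add T C):
        ○ open, literals {C=T, D=F}.
      branch 1.2 (add T (B → A)):
        T (B → A): β-rule — branch into F B  //  T A.
          branch 1.2.1 (add F B):
            ○ open, literals {B=F, D=F}.
          branch 1.2.2 (add T A):
            ○ open, literals {A=T, D=F}.
  branch 2 (add F (((C ∧ (¬B → A)) ∨ ¬C) ∨ ¬B)):
    F (((C ∧ (¬B → A)) ∨ ¬C) ∨ ¬B): α-rule — add F ((C ∧ (¬B → A)) ∨ ¬C), F ¬B.
    F ((C ∧ (¬B → A)) ∨ ¬C): α-rule — add F (C ∧ (¬B → A)), F ¬C.
    F ¬(C ∨ (B → A)): β-rule — branch into T C  //  T (B → A).
      branch 2.1 (add T C):
        F (C ∧ (¬B → A)): β-rule — branch into F C  //  F (¬B → A).
          branch 2.1.1 (add F C):
            × closes — contains both C and ¬C.
          branch 2.1.2 (add F (¬B → A)):
            F (¬B → A): α-rule — add T ¬B, F A.
            × closes — contains both B and ¬B.
      branch 2.2 (add T (B → A)):
        F (C ∧ (¬B → A)): β-rule — branch into F C  //  F (¬B → A).
          branch 2.2.1 (add F C):
            × closes — contains both C and ¬C.
          branch 2.2.2 (add F (¬B → A)):
            F (¬B → A): α-rule — add T ¬B, F A.
            × closes — contains both B and ¬B.
4 branches closed, 3 open.
An open branch gives a satisfying assignment: C=T, D=F.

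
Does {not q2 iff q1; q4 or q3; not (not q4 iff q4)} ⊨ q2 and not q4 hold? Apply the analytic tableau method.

Initial set: {(not q2 iff q1); (q4 or q3); not (not q4 iff q4); not (q2 and not q4)}.
(not q2 iff q1): β-rule — branch into not q2, q1  //  not not q2, not q1.
  branch 1 (add not q2, q1):
    (q4 or q3): β-rule — branch into q4  //  q3.
      branch 1.1 (add q4):
        not (not q4 iff q4): β-rule — branch into not q4, not q4  //  not not q4, q4.
          branch 1.1.1 (add not q4, not q4):
            × closes — contains both q4 and not q4.
          branch 1.1.2 (add not not q4, q4):
            not (q2 and not q4): β-rule — branch into not q2  //  not not q4.
              branch 1.1.2.1 (add not q2):
                ○ open, literals {q1=1, q2=0, q4=1}.
              branch 1.1.2.2 (add not not q4):
                ○ open, literals {q1=1, q2=0, q4=1}.
      branch 1.2 (add q3):
        not (not q4 iff q4): β-rule — branch into not q4, not q4  //  not not q4, q4.
          branch 1.2.1 (add not q4, not q4):
            not (q2 and not q4): β-rule — branch into not q2  //  not not q4.
              branch 1.2.1.1 (add not q2):
                ○ open, literals {q1=1, q2=0, q3=1, q4=0}.
              branch 1.2.1.2 (add not not q4):
                × closes — contains both q4 and not q4.
          branch 1.2.2 (add not not q4, q4):
            not (q2 and not q4): β-rule — branch into not q2  //  not not q4.
              branch 1.2.2.1 (add not q2):
                ○ open, literals {q1=1, q2=0, q3=1, q4=1}.
              branch 1.2.2.2 (add not not q4):
                ○ open, literals {q1=1, q2=0, q3=1, q4=1}.
  branch 2 (add not not q2, not q1):
    (q4 or q3): β-rule — branch into q4  //  q3.
      branch 2.1 (add q4):
        not (not q4 iff q4): β-rule — branch into not q4, not q4  //  not not q4, q4.
          branch 2.1.1 (add not q4, not q4):
            × closes — contains both q4 and not q4.
          branch 2.1.2 (add not not q4, q4):
            not (q2 and not q4): β-rule — branch into not q2  //  not not q4.
              branch 2.1.2.1 (add not q2):
                × closes — contains both q2 and not q2.
              branch 2.1.2.2 (add not not q4):
                ○ open, literals {q1=0, q2=1, q4=1}.
      branch 2.2 (add q3):
        not (not q4 iff q4): β-rule — branch into not q4, not q4  //  not not q4, q4.
          branch 2.2.1 (add not q4, not q4):
            not (q2 and not q4): β-rule — branch into not q2  //  not not q4.
              branch 2.2.1.1 (add not q2):
                × closes — contains both q2 and not q2.
              branch 2.2.1.2 (add not not q4):
                × closes — contains both q4 and not q4.
          branch 2.2.2 (add not not q4, q4):
            not (q2 and not q4): β-rule — branch into not q2  //  not not q4.
              branch 2.2.2.1 (add not q2):
                × closes — contains both q2 and not q2.
              branch 2.2.2.2 (add not not q4):
                ○ open, literals {q1=0, q2=1, q3=1, q4=1}.
7 branches closed, 7 open.
An open branch gives a countermodel: q1=1, q2=0, q4=1 (unmentioned atoms arbitrary); the premises hold there but the conclusion fails.

No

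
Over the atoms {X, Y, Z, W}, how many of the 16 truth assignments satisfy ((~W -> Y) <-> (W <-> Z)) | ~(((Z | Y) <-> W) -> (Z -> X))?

Initial set: {T (((~W -> Y) <-> (W <-> Z)) | ~(((Z | Y) <-> W) -> (Z -> X)))}.
T (((~W -> Y) <-> (W <-> Z)) | ~(((Z | Y) <-> W) -> (Z -> X))): β-rule — branch into T ((~W -> Y) <-> (W <-> Z))  //  T ~(((Z | Y) <-> W) -> (Z -> X)).
  branch 1 (add T ((~W -> Y) <-> (W <-> Z))):
    T ((~W -> Y) <-> (W <-> Z)): β-rule — branch into T (~W -> Y), T (W <-> Z)  //  F (~W -> Y), F (W <-> Z).
      branch 1.1 (add T (~W -> Y), T (W <-> Z)):
        T (~W -> Y): β-rule — branch into F ~W  //  T Y.
          branch 1.1.1 (add F ~W):
            T (W <-> Z): β-rule — branch into T W, T Z  //  F W, F Z.
              branch 1.1.1.1 (add T W, T Z):
                ○ open, literals {W=true, Z=true}.
              branch 1.1.1.2 (add F W, F Z):
                × closes — contains both W and ~W.
          branch 1.1.2 (add T Y):
            T (W <-> Z): β-rule — branch into T W, T Z  //  F W, F Z.
              branch 1.1.2.1 (add T W, T Z):
                ○ open, literals {W=true, Y=true, Z=true}.
              branch 1.1.2.2 (add F W, F Z):
                ○ open, literals {W=false, Y=true, Z=false}.
      branch 1.2 (add F (~W -> Y), F (W <-> Z)):
        F (~W -> Y): α-rule — add T ~W, F Y.
        F (W <-> Z): β-rule — branch into T W, F Z  //  F W, T Z.
          branch 1.2.1 (add T W, F Z):
            × closes — contains both W and ~W.
          branch 1.2.2 (add F W, T Z):
            ○ open, literals {W=false, Y=false, Z=true}.
  branch 2 (add T ~(((Z | Y) <-> W) -> (Z -> X))):
    T ~(((Z | Y) <-> W) -> (Z -> X)): α-rule — add T ((Z | Y) <-> W), F (Z -> X).
    F (Z -> X): α-rule — add T Z, F X.
    T ((Z | Y) <-> W): β-rule — branch into T (Z | Y), T W  //  F (Z | Y), F W.
      branch 2.1 (add T (Z | Y), T W):
        T (Z | Y): β-rule — branch into T Z  //  T Y.
          branch 2.1.1 (add T Z):
            ○ open, literals {W=true, X=false, Z=true}.
          branch 2.1.2 (add T Y):
            ○ open, literals {W=true, X=false, Y=true, Z=true}.
      branch 2.2 (add F (Z | Y), F W):
        F (Z | Y): α-rule — add F Z, F Y.
        × closes — contains both Z and ~Z.
3 branches closed, 6 open.
Each open branch fixes some atoms; the unmentioned ones are free. Counting distinct full assignments: branch {W=true, Z=true} (X, Y) contributes 4 new; branch {W=true, Y=true, Z=true} (X) contributes 0 new; branch {W=false, Y=true, Z=false} (X) contributes 2 new; branch {W=false, Y=false, Z=true} (X) contributes 2 new; branch {W=true, X=false, Z=true} (Y) contributes 0 new; branch {W=true, X=false, Y=true, Z=true} (none free) contributes 0 new. Total: 8.

8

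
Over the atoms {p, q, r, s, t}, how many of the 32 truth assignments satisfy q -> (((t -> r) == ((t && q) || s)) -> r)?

Initial set: {T (q -> (((t -> r) == ((t && q) || s)) -> r))}.
T (q -> (((t -> r) == ((t && q) || s)) -> r)): β-rule — branch into F q  //  T (((t -> r) == ((t && q) || s)) -> r).
  branch 1 (add F q):
    ○ open, literals {q=0}.
  branch 2 (add T (((t -> r) == ((t && q) || s)) -> r)):
    T (((t -> r) == ((t && q) || s)) -> r): β-rule — branch into F ((t -> r) == ((t && q) || s))  //  T r.
      branch 2.1 (add F ((t -> r) == ((t && q) || s))):
        F ((t -> r) == ((t && q) || s)): β-rule — branch into T (t -> r), F ((t && q) || s)  //  F (t -> r), T ((t && q) || s).
          branch 2.1.1 (add T (t -> r), F ((t && q) || s)):
            F ((t && q) || s): α-rule — add F (t && q), F s.
            T (t -> r): β-rule — branch into F t  //  T r.
              branch 2.1.1.1 (add F t):
                F (t && q): β-rule — branch into F t  //  F q.
                  branch 2.1.1.1.1 (add F t):
                    ○ open, literals {s=0, t=0}.
                  branch 2.1.1.1.2 (add F q):
                    ○ open, literals {q=0, s=0, t=0}.
              branch 2.1.1.2 (add T r):
                F (t && q): β-rule — branch into F t  //  F q.
                  branch 2.1.1.2.1 (add F t):
                    ○ open, literals {r=1, s=0, t=0}.
                  branch 2.1.1.2.2 (add F q):
                    ○ open, literals {q=0, r=1, s=0}.
          branch 2.1.2 (add F (t -> r), T ((t && q) || s)):
            F (t -> r): α-rule — add T t, F r.
            T ((t && q) || s): β-rule — branch into T (t && q)  //  T s.
              branch 2.1.2.1 (add T (t && q)):
                T (t && q): α-rule — add T t, T q.
                ○ open, literals {q=1, r=0, t=1}.
              branch 2.1.2.2 (add T s):
                ○ open, literals {r=0, s=1, t=1}.
      branch 2.2 (add T r):
        ○ open, literals {r=1}.
0 branches closed, 8 open.
Each open branch fixes some atoms; the unmentioned ones are free. Counting distinct full assignments: branch {q=0} (p, r, s, t) contributes 16 new; branch {s=0, t=0} (p, q, r) contributes 4 new; branch {q=0, s=0, t=0} (p, r) contributes 0 new; branch {r=1, s=0, t=0} (p, q) contributes 0 new; branch {q=0, r=1, s=0} (p, t) contributes 0 new; branch {q=1, r=0, t=1} (p, s) contributes 4 new; branch {r=0, s=1, t=1} (p, q) contributes 0 new; branch {r=1} (p, q, s, t) contributes 6 new. Total: 30.

30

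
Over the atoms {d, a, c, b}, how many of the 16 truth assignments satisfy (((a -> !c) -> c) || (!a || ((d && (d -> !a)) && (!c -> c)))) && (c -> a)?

8

Initial set: {((((a -> !c) -> c) || (!a || ((d && (d -> !a)) && (!c -> c)))) && (c -> a))}.
((((a -> !c) -> c) || (!a || ((d && (d -> !a)) && (!c -> c)))) && (c -> a)): α-rule — add (((a -> !c) -> c) || (!a || ((d && (d -> !a)) && (!c -> c)))), (c -> a).
(((a -> !c) -> c) || (!a || ((d && (d -> !a)) && (!c -> c)))): β-rule — branch into ((a -> !c) -> c)  //  (!a || ((d && (d -> !a)) && (!c -> c))).
  branch 1 (add ((a -> !c) -> c)):
    (c -> a): β-rule — branch into !c  //  a.
      branch 1.1 (add !c):
        ((a -> !c) -> c): β-rule — branch into !(a -> !c)  //  c.
          branch 1.1.1 (add !(a -> !c)):
            !(a -> !c): α-rule — add a, !!c.
            × closes — contains both c and !c.
          branch 1.1.2 (add c):
            × closes — contains both c and !c.
      branch 1.2 (add a):
        ((a -> !c) -> c): β-rule — branch into !(a -> !c)  //  c.
          branch 1.2.1 (add !(a -> !c)):
            !(a -> !c): α-rule — add a, !!c.
            ○ open, literals {a=true, c=true}.
          branch 1.2.2 (add c):
            ○ open, literals {a=true, c=true}.
  branch 2 (add (!a || ((d && (d -> !a)) && (!c -> c)))):
    (c -> a): β-rule — branch into !c  //  a.
      branch 2.1 (add !c):
        (!a || ((d && (d -> !a)) && (!c -> c))): β-rule — branch into !a  //  ((d && (d -> !a)) && (!c -> c)).
          branch 2.1.1 (add !a):
            ○ open, literals {a=false, c=false}.
          branch 2.1.2 (add ((d && (d -> !a)) && (!c -> c))):
            ((d && (d -> !a)) && (!c -> c)): α-rule — add (d && (d -> !a)), (!c -> c).
            (d && (d -> !a)): α-rule — add d, (d -> !a).
            (!c -> c): β-rule — branch into !!c  //  c.
              branch 2.1.2.1 (add !!c):
                × closes — contains both c and !c.
              branch 2.1.2.2 (add c):
                × closes — contains both c and !c.
      branch 2.2 (add a):
        (!a || ((d && (d -> !a)) && (!c -> c))): β-rule — branch into !a  //  ((d && (d -> !a)) && (!c -> c)).
          branch 2.2.1 (add !a):
            × closes — contains both a and !a.
          branch 2.2.2 (add ((d && (d -> !a)) && (!c -> c))):
            ((d && (d -> !a)) && (!c -> c)): α-rule — add (d && (d -> !a)), (!c -> c).
            (d && (d -> !a)): α-rule — add d, (d -> !a).
            (!c -> c): β-rule — branch into !!c  //  c.
              branch 2.2.2.1 (add !!c):
                (d -> !a): β-rule — branch into !d  //  !a.
                  branch 2.2.2.1.1 (add !d):
                    × closes — contains both d and !d.
                  branch 2.2.2.1.2 (add !a):
                    × closes — contains both a and !a.
              branch 2.2.2.2 (add c):
                (d -> !a): β-rule — branch into !d  //  !a.
                  branch 2.2.2.2.1 (add !d):
                    × closes — contains both d and !d.
                  branch 2.2.2.2.2 (add !a):
                    × closes — contains both a and !a.
9 branches closed, 3 open.
Each open branch fixes some atoms; the unmentioned ones are free. Counting distinct full assignments: branch {a=true, c=true} (d, b) contributes 4 new; branch {a=true, c=true} (d, b) contributes 0 new; branch {a=false, c=false} (d, b) contributes 4 new. Total: 8.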